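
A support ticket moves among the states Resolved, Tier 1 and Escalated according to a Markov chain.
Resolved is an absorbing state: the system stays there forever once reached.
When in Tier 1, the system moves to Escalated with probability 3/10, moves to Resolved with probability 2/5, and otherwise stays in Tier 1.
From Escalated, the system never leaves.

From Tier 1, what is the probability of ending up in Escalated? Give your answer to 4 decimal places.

0.4286

Let h(s) be the probability of absorption at Escalated starting from transient state s. Then h(Escalated) = 1 and h(Resolved) = 0. By first-step analysis:
h(Tier 1) = 0.4·0 + 0.3·h(Tier 1) + 0.3·1
Solving: h(Tier 1) = 0.4286.
Starting from Tier 1, the probability is 0.4286.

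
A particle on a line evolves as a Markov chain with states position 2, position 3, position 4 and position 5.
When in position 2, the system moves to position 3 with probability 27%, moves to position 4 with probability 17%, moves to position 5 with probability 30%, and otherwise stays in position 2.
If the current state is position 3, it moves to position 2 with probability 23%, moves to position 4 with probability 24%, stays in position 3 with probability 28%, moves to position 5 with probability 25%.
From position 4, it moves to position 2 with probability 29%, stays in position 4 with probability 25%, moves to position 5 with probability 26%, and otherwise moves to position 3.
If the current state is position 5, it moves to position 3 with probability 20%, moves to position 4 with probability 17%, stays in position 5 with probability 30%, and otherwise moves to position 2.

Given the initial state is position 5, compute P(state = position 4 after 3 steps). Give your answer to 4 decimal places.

0.2025

Propagate the distribution vector 3 steps from position 5.
After 0 steps: (0.0000, 0.0000, 0.0000, 1.0000)
After 1 step: (0.3300, 0.2000, 0.1700, 0.3000)
After 2 steps: (0.2801, 0.2391, 0.1976, 0.2832)
After 3 steps: (0.2786, 0.2387, 0.2025, 0.2801)
P(in position 4 after 3 steps) = 0.2025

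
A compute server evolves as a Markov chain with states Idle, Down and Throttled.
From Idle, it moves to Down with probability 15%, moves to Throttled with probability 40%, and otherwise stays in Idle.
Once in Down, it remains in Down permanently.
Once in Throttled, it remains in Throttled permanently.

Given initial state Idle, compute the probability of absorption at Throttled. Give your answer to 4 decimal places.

0.7273

Let h(s) be the probability of absorption at Throttled starting from transient state s. Then h(Throttled) = 1 and h(Down) = 0. By first-step analysis:
h(Idle) = 0.45·h(Idle) + 0.15·0 + 0.4·1
Solving: h(Idle) = 0.7273.
Starting from Idle, the probability is 0.7273.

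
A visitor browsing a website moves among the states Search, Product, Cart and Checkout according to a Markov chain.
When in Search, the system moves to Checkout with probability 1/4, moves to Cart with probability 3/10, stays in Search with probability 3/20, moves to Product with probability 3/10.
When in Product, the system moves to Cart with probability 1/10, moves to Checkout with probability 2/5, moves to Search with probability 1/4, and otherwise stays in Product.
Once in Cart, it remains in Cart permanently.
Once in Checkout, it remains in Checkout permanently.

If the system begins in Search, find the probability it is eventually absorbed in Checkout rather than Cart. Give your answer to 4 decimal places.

0.5467

Let h(s) be the probability of absorption at Checkout starting from transient state s. Then h(Checkout) = 1 and h(Cart) = 0. By first-step analysis:
h(Search) = 0.15·h(Search) + 0.3·h(Product) + 0.3·0 + 0.25·1
h(Product) = 0.25·h(Search) + 0.25·h(Product) + 0.1·0 + 0.4·1
Solving: h(Search) = 0.5467, h(Product) = 0.7156.
Starting from Search, the probability is 0.5467.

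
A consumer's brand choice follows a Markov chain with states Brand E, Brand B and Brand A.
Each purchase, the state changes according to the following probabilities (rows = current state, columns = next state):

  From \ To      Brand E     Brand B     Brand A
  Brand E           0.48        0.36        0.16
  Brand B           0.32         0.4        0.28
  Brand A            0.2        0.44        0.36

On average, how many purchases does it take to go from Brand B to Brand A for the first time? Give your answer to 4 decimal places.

4.2683

Let t(s) be the expected number of purchases to first reach Brand A from state s, with t(Brand A) = 0. Conditioning on the first purchase:
t(Brand E) = 1 + 0.48·t(Brand E) + 0.36·t(Brand B)
t(Brand B) = 1 + 0.32·t(Brand E) + 0.4·t(Brand B)
Solving: t(Brand E) = 4.8780, t(Brand B) = 4.2683.
Expected purchases from Brand B to Brand A: 4.2683.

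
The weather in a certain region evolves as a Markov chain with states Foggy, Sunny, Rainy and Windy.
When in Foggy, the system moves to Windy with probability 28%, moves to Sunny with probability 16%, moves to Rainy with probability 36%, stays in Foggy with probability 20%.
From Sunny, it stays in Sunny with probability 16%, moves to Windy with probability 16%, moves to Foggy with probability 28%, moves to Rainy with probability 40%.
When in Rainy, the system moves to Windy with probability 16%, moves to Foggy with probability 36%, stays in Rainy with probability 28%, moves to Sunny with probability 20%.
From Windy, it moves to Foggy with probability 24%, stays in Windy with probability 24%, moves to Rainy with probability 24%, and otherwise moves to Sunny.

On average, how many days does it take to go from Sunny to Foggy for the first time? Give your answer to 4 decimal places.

Let t(s) be the expected number of days to first reach Foggy from state s, with t(Foggy) = 0. Conditioning on the first day:
t(Sunny) = 1 + 0.16·t(Sunny) + 0.4·t(Rainy) + 0.16·t(Windy)
t(Rainy) = 1 + 0.2·t(Sunny) + 0.28·t(Rainy) + 0.16·t(Windy)
t(Windy) = 1 + 0.28·t(Sunny) + 0.24·t(Rainy) + 0.24·t(Windy)
Solving: t(Sunny) = 3.3375, t(Rainy) = 3.0991, t(Windy) = 3.5240.
Expected days from Sunny to Foggy: 3.3375.

3.3375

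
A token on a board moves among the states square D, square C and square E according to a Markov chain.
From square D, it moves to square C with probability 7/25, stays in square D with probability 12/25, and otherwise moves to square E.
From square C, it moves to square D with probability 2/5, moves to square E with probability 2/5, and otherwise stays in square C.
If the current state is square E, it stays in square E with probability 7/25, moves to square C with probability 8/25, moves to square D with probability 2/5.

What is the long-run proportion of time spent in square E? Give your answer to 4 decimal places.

0.2950

Let the stationary distribution be π with π = πP and π_1 + π_2 + π_3 = 1.
π_1 = 0.48·π_1 + 0.4·π_2 + 0.4·π_3
π_2 = 0.28·π_1 + 0.2·π_2 + 0.32·π_3
Solving with the normalization constraint gives π = (0.4348, 0.2702, 0.2950).
So the stationary probability of square E is 0.2950.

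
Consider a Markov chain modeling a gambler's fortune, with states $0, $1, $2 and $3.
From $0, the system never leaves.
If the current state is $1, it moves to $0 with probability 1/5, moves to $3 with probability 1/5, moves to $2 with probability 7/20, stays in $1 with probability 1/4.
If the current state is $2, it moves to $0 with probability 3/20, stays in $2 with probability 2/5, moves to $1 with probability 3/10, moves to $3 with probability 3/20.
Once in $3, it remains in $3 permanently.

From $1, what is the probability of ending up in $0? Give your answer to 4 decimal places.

0.5000

Let h(s) be the probability of absorption at $0 starting from transient state s. Then h($0) = 1 and h($3) = 0. By first-step analysis:
h($1) = 0.2·1 + 0.25·h($1) + 0.35·h($2) + 0.2·0
h($2) = 0.15·1 + 0.3·h($1) + 0.4·h($2) + 0.15·0
Solving: h($1) = 0.5000, h($2) = 0.5000.
Starting from $1, the probability is 0.5000.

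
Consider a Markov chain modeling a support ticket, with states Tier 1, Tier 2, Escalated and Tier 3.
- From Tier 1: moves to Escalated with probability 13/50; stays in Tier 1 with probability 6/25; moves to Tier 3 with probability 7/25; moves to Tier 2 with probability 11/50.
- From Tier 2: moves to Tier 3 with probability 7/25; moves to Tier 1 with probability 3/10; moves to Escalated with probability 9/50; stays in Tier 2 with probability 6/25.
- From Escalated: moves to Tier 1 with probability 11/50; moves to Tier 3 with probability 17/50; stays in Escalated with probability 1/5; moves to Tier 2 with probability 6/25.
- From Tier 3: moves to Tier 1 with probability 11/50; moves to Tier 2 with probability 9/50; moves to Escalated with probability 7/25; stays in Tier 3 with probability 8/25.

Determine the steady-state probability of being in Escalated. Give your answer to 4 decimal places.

Let the stationary distribution be π with π = πP and π_1 + π_2 + π_3 + π_4 = 1.
π_1 = 0.24·π_1 + 0.3·π_2 + 0.22·π_3 + 0.22·π_4
π_2 = 0.22·π_1 + 0.24·π_2 + 0.24·π_3 + 0.18·π_4
π_3 = 0.26·π_1 + 0.18·π_2 + 0.2·π_3 + 0.28·π_4
Solving with the normalization constraint gives π = (0.2422, 0.2168, 0.2347, 0.3063).
So the stationary probability of Escalated is 0.2347.

0.2347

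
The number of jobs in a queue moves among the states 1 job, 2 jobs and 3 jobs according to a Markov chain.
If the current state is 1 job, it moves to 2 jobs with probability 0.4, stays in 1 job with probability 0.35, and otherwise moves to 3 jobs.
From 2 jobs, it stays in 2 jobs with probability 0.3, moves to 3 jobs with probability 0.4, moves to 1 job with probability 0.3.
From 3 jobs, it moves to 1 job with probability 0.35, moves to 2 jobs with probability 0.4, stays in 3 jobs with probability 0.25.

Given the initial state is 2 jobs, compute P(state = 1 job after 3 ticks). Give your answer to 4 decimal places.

Propagate the distribution vector 3 ticks from 2 jobs.
After 0 ticks: (0.0000, 1.0000, 0.0000)
After 1 tick: (0.3000, 0.3000, 0.4000)
After 2 ticks: (0.3350, 0.3700, 0.2950)
After 3 ticks: (0.3315, 0.3630, 0.3055)
P(in 1 job after 3 ticks) = 0.3315

0.3315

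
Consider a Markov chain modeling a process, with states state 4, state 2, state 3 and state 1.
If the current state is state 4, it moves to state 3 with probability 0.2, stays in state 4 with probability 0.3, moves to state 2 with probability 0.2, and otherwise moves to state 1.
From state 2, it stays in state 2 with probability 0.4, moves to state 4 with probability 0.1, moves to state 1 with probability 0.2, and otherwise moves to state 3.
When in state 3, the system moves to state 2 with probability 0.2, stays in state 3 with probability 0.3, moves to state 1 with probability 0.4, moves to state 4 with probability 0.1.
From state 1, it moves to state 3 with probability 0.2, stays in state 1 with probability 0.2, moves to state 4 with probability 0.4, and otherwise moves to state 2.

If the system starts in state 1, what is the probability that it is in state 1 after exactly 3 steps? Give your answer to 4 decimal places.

0.2720

Propagate the distribution vector 3 steps from state 1.
After 0 steps: (0.0000, 0.0000, 0.0000, 1.0000)
After 1 step: (0.4000, 0.2000, 0.2000, 0.2000)
After 2 steps: (0.2400, 0.2400, 0.2400, 0.2800)
After 3 steps: (0.2320, 0.2480, 0.2480, 0.2720)
P(in state 1 after 3 steps) = 0.2720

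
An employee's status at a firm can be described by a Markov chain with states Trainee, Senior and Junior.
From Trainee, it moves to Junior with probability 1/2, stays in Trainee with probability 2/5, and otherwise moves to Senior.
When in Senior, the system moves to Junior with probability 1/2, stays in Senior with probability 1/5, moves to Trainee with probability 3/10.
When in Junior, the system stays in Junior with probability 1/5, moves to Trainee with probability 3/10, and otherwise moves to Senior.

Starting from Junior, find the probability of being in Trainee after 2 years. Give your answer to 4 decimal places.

0.3300

Sum over the intermediate state after 1 year:
P = P(Junior→Trainee)·P(Trainee→Trainee) + P(Junior→Senior)·P(Senior→Trainee) + P(Junior→Junior)·P(Junior→Trainee)
  = 0.3×0.4 + 0.5×0.3 + 0.2×0.3
  = 0.1200 + 0.1500 + 0.0600 = 0.3300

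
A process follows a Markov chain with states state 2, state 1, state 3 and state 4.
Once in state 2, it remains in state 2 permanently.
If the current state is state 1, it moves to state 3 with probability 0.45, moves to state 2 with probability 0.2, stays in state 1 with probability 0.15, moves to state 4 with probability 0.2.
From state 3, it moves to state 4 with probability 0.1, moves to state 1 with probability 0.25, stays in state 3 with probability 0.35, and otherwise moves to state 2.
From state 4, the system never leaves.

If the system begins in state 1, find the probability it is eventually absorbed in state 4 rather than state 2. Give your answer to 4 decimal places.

Let h(s) be the probability of absorption at state 4 starting from transient state s. Then h(state 4) = 1 and h(state 2) = 0. By first-step analysis:
h(state 1) = 0.2·0 + 0.15·h(state 1) + 0.45·h(state 3) + 0.2·1
h(state 3) = 0.3·0 + 0.25·h(state 1) + 0.35·h(state 3) + 0.1·1
Solving: h(state 1) = 0.3977, h(state 3) = 0.3068.
Starting from state 1, the probability is 0.3977.

0.3977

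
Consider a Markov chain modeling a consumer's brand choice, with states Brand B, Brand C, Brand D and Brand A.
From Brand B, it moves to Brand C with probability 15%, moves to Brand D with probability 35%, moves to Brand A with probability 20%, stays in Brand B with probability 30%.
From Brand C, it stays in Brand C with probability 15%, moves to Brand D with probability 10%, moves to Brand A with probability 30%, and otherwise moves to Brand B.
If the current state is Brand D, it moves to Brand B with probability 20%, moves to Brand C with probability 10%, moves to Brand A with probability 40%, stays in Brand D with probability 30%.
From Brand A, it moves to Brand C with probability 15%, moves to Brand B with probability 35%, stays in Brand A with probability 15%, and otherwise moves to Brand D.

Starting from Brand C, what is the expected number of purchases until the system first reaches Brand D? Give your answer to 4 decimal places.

4.0000

Let t(s) be the expected number of purchases to first reach Brand D from state s, with t(Brand D) = 0. Conditioning on the first purchase:
t(Brand B) = 1 + 0.3·t(Brand B) + 0.15·t(Brand C) + 0.2·t(Brand A)
t(Brand C) = 1 + 0.45·t(Brand B) + 0.15·t(Brand C) + 0.3·t(Brand A)
t(Brand A) = 1 + 0.35·t(Brand B) + 0.15·t(Brand C) + 0.15·t(Brand A)
Solving: t(Brand B) = 3.2000, t(Brand C) = 4.0000, t(Brand A) = 3.2000.
Expected purchases from Brand C to Brand D: 4.0000.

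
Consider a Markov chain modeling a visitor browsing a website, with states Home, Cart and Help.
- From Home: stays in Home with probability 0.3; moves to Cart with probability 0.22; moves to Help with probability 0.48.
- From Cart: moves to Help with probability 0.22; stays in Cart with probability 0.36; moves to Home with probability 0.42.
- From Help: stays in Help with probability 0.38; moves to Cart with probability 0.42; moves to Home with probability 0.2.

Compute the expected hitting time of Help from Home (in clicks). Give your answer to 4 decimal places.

Let t(s) be the expected number of clicks to first reach Help from state s, with t(Help) = 0. Conditioning on the first click:
t(Home) = 1 + 0.3·t(Home) + 0.22·t(Cart)
t(Cart) = 1 + 0.42·t(Home) + 0.36·t(Cart)
Solving: t(Home) = 2.4184, t(Cart) = 3.1496.
Expected clicks from Home to Help: 2.4184.

2.4184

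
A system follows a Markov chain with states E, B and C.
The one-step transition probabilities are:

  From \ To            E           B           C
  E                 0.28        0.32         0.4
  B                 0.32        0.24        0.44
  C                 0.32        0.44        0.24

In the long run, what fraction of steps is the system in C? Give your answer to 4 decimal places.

0.3564

Let the stationary distribution be π with π = πP and π_1 + π_2 + π_3 = 1.
π_1 = 0.28·π_1 + 0.32·π_2 + 0.32·π_3
π_2 = 0.32·π_1 + 0.24·π_2 + 0.44·π_3
Solving with the normalization constraint gives π = (0.3077, 0.3359, 0.3564).
So the stationary probability of C is 0.3564.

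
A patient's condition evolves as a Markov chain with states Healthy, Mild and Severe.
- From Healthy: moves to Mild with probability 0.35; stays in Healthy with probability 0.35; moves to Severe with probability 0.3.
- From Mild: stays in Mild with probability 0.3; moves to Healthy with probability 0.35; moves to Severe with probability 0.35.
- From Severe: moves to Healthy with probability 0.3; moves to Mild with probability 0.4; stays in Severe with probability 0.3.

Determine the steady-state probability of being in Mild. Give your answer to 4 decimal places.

Let the stationary distribution be π with π = πP and π_1 + π_2 + π_3 = 1.
π_1 = 0.35·π_1 + 0.35·π_2 + 0.3·π_3
π_2 = 0.35·π_1 + 0.3·π_2 + 0.4·π_3
Solving with the normalization constraint gives π = (0.3341, 0.3484, 0.3174).
So the stationary probability of Mild is 0.3484.

0.3484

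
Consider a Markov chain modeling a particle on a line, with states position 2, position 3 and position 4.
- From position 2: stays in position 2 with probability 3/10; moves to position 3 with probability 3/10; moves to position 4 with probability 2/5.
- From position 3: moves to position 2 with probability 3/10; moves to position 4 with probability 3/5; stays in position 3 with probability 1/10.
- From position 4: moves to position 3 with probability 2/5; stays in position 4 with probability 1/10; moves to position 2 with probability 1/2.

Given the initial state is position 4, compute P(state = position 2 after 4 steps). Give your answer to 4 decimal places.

Propagate the distribution vector 4 steps from position 4.
After 0 steps: (0.0000, 0.0000, 1.0000)
After 1 step: (0.5000, 0.4000, 0.1000)
After 2 steps: (0.3200, 0.2300, 0.4500)
After 3 steps: (0.3900, 0.2990, 0.3110)
After 4 steps: (0.3622, 0.2713, 0.3665)
P(in position 2 after 4 steps) = 0.3622

0.3622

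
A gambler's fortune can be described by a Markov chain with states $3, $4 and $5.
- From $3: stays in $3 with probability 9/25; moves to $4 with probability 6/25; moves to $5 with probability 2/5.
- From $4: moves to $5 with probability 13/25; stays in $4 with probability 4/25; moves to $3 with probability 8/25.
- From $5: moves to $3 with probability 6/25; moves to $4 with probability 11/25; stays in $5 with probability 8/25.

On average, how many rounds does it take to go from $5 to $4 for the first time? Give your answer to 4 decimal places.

2.5943

Let t(s) be the expected number of rounds to first reach $4 from state s, with t($4) = 0. Conditioning on the first round:
t($3) = 1 + 0.36·t($3) + 0.4·t($5)
t($5) = 1 + 0.24·t($3) + 0.32·t($5)
Solving: t($3) = 3.1840, t($5) = 2.5943.
Expected rounds from $5 to $4: 2.5943.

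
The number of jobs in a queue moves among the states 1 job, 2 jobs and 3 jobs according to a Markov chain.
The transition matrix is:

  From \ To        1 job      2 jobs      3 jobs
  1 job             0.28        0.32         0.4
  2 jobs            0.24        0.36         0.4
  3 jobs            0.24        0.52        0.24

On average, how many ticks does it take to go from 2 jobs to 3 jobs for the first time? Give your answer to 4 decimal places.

2.5000

Let t(s) be the expected number of ticks to first reach 3 jobs from state s, with t(3 jobs) = 0. Conditioning on the first tick:
t(1 job) = 1 + 0.28·t(1 job) + 0.32·t(2 jobs)
t(2 jobs) = 1 + 0.24·t(1 job) + 0.36·t(2 jobs)
Solving: t(1 job) = 2.5000, t(2 jobs) = 2.5000.
Expected ticks from 2 jobs to 3 jobs: 2.5000.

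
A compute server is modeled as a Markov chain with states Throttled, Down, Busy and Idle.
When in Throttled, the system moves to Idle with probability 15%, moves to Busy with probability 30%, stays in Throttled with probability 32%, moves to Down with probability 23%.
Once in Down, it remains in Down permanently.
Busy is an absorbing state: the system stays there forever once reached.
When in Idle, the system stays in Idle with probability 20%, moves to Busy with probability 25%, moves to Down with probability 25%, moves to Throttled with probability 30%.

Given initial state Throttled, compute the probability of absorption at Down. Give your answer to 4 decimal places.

Let h(s) be the probability of absorption at Down starting from transient state s. Then h(Down) = 1 and h(Busy) = 0. By first-step analysis:
h(Throttled) = 0.32·h(Throttled) + 0.23·1 + 0.3·0 + 0.15·h(Idle)
h(Idle) = 0.3·h(Throttled) + 0.25·1 + 0.25·0 + 0.2·h(Idle)
Solving: h(Throttled) = 0.4439, h(Idle) = 0.4790.
Starting from Throttled, the probability is 0.4439.

0.4439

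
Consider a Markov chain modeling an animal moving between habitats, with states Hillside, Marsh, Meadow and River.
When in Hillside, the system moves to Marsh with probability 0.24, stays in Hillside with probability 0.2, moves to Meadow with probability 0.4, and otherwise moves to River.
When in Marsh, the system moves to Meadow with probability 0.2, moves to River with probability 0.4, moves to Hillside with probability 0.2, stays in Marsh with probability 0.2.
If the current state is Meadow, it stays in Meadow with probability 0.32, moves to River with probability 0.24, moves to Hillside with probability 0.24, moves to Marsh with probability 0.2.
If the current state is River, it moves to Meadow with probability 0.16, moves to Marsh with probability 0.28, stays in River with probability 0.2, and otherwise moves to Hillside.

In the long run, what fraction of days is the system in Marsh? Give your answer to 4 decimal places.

0.2298

Let the stationary distribution be π with π = πP and π_1 + π_2 + π_3 + π_4 = 1.
π_1 = 0.2·π_1 + 0.2·π_2 + 0.24·π_3 + 0.36·π_4
π_2 = 0.24·π_1 + 0.2·π_2 + 0.2·π_3 + 0.28·π_4
π_3 = 0.4·π_1 + 0.2·π_2 + 0.32·π_3 + 0.16·π_4
Solving with the normalization constraint gives π = (0.2504, 0.2298, 0.2730, 0.2469).
So the stationary probability of Marsh is 0.2298.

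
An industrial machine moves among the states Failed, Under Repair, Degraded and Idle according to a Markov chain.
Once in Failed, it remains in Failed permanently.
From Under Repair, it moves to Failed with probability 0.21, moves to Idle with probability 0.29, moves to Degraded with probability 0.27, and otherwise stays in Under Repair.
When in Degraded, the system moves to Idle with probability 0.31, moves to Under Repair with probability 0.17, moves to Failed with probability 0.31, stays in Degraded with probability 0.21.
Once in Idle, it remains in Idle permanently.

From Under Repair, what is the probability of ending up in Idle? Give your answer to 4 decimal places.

Let h(s) be the probability of absorption at Idle starting from transient state s. Then h(Idle) = 1 and h(Failed) = 0. By first-step analysis:
h(Under Repair) = 0.21·0 + 0.23·h(Under Repair) + 0.27·h(Degraded) + 0.29·1
h(Degraded) = 0.31·0 + 0.17·h(Under Repair) + 0.21·h(Degraded) + 0.31·1
Solving: h(Under Repair) = 0.5562, h(Degraded) = 0.5121.
Starting from Under Repair, the probability is 0.5562.

0.5562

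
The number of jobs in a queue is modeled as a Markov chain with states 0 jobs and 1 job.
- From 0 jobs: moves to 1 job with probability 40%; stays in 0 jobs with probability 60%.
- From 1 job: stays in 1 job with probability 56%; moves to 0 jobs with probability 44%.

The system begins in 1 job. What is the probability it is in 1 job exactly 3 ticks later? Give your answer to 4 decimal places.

Propagate the distribution vector 3 ticks from 1 job.
After 0 ticks: (0.0000, 1.0000)
After 1 tick: (0.4400, 0.5600)
After 2 ticks: (0.5104, 0.4896)
After 3 ticks: (0.5217, 0.4783)
P(in 1 job after 3 ticks) = 0.4783

0.4783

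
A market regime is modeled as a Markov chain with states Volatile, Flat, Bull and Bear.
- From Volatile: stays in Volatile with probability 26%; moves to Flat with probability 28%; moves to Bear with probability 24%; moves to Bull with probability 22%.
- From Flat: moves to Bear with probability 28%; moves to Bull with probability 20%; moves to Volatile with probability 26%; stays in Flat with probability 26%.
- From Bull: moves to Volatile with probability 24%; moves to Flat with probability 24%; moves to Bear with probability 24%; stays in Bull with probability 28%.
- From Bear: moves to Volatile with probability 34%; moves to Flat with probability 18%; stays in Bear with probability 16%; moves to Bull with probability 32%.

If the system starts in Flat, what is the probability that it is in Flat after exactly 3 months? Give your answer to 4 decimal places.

Propagate the distribution vector 3 months from Flat.
After 0 months: (0.0000, 1.0000, 0.0000, 0.0000)
After 1 month: (0.2600, 0.2600, 0.2000, 0.2800)
After 2 months: (0.2784, 0.2388, 0.2548, 0.2280)
After 3 months: (0.2731, 0.2422, 0.2533, 0.2313)
P(in Flat after 3 months) = 0.2422

0.2422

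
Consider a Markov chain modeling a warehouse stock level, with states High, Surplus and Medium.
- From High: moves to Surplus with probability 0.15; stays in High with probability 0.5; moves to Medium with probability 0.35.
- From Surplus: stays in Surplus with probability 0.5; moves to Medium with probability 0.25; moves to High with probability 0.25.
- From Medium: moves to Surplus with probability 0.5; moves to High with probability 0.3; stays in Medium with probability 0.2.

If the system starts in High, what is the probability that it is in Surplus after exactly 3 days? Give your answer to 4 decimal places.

Propagate the distribution vector 3 days from High.
After 0 days: (1.0000, 0.0000, 0.0000)
After 1 day: (0.5000, 0.1500, 0.3500)
After 2 days: (0.3925, 0.3250, 0.2825)
After 3 days: (0.3623, 0.3626, 0.2751)
P(in Surplus after 3 days) = 0.3626

0.3626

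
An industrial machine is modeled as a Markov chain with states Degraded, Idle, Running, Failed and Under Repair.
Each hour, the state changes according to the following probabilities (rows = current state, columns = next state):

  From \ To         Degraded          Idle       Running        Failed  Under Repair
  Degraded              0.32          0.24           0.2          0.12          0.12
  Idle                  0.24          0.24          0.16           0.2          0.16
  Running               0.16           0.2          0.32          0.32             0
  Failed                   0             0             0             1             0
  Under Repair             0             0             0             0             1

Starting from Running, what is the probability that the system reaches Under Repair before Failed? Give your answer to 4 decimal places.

0.1927

Let h(s) be the probability of absorption at Under Repair starting from transient state s. Then h(Under Repair) = 1 and h(Failed) = 0. By first-step analysis:
h(Degraded) = 0.32·h(Degraded) + 0.24·h(Idle) + 0.2·h(Running) + 0.12·0 + 0.12·1
h(Idle) = 0.24·h(Degraded) + 0.24·h(Idle) + 0.16·h(Running) + 0.2·0 + 0.16·1
h(Running) = 0.16·h(Degraded) + 0.2·h(Idle) + 0.32·h(Running) + 0.32·0
Solving: h(Degraded) = 0.3621, h(Idle) = 0.3654, h(Running) = 0.1927.
Starting from Running, the probability is 0.1927.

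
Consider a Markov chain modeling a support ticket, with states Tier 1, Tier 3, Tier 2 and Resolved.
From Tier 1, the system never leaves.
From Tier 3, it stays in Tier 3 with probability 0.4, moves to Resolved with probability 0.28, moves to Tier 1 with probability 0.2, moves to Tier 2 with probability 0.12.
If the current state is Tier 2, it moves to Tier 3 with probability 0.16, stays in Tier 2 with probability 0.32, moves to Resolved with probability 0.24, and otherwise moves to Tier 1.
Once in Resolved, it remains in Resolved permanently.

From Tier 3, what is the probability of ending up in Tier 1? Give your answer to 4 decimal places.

0.4362

Let h(s) be the probability of absorption at Tier 1 starting from transient state s. Then h(Tier 1) = 1 and h(Resolved) = 0. By first-step analysis:
h(Tier 3) = 0.2·1 + 0.4·h(Tier 3) + 0.12·h(Tier 2) + 0.28·0
h(Tier 2) = 0.28·1 + 0.16·h(Tier 3) + 0.32·h(Tier 2) + 0.24·0
Solving: h(Tier 3) = 0.4362, h(Tier 2) = 0.5144.
Starting from Tier 3, the probability is 0.4362.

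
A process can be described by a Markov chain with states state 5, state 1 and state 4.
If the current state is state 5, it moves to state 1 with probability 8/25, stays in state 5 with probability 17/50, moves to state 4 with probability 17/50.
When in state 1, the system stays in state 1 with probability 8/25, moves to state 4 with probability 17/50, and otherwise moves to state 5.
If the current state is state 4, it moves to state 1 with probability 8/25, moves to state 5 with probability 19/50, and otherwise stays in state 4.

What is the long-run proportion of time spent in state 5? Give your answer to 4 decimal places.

0.3531

Let the stationary distribution be π with π = πP and π_1 + π_2 + π_3 = 1.
π_1 = 0.34·π_1 + 0.34·π_2 + 0.38·π_3
π_2 = 0.32·π_1 + 0.32·π_2 + 0.32·π_3
Solving with the normalization constraint gives π = (0.3531, 0.3200, 0.3269).
So the stationary probability of state 5 is 0.3531.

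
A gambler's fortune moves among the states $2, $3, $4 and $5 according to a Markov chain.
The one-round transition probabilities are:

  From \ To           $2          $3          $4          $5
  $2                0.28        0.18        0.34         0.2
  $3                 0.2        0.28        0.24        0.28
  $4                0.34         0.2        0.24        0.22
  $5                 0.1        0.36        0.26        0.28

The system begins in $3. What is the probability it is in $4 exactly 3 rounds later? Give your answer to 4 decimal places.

Propagate the distribution vector 3 rounds from $3.
After 0 rounds: (0.0000, 1.0000, 0.0000, 0.0000)
After 1 round: (0.2000, 0.2800, 0.2400, 0.2800)
After 2 rounds: (0.2216, 0.2632, 0.2656, 0.2496)
After 3 rounds: (0.2300, 0.2566, 0.2672, 0.2463)
P(in $4 after 3 rounds) = 0.2672

0.2672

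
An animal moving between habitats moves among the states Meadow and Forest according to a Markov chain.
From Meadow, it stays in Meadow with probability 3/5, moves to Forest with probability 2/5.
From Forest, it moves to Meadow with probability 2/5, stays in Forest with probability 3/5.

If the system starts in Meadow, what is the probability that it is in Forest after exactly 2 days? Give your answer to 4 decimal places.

Sum over the intermediate state after 1 day:
P = P(Meadow→Meadow)·P(Meadow→Forest) + P(Meadow→Forest)·P(Forest→Forest)
  = 0.6×0.4 + 0.4×0.6
  = 0.2400 + 0.2400 = 0.4800

0.4800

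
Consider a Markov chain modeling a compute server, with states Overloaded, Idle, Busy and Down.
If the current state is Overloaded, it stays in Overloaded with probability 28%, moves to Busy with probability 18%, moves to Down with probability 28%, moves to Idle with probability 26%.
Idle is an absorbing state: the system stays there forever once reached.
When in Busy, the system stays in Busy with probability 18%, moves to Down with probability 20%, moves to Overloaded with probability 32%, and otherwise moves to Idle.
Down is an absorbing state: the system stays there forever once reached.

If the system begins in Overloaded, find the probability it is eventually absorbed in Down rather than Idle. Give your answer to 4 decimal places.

0.4985

Let h(s) be the probability of absorption at Down starting from transient state s. Then h(Down) = 1 and h(Idle) = 0. By first-step analysis:
h(Overloaded) = 0.28·h(Overloaded) + 0.26·0 + 0.18·h(Busy) + 0.28·1
h(Busy) = 0.32·h(Overloaded) + 0.3·0 + 0.18·h(Busy) + 0.2·1
Solving: h(Overloaded) = 0.4985, h(Busy) = 0.4384.
Starting from Overloaded, the probability is 0.4985.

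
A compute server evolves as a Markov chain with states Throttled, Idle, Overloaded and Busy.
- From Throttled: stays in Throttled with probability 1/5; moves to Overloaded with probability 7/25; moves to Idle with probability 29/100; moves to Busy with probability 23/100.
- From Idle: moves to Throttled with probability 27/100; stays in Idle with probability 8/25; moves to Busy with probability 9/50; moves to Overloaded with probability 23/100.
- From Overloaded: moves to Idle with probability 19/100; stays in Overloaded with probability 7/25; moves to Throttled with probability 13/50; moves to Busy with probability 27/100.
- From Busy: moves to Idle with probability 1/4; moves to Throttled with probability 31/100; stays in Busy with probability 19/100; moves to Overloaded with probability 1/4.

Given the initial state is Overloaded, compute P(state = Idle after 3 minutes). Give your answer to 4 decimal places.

Propagate the distribution vector 3 minutes from Overloaded.
After 0 minutes: (0.0000, 0.0000, 1.0000, 0.0000)
After 1 minute: (0.2600, 0.1900, 0.2800, 0.2700)
After 2 minutes: (0.2598, 0.2569, 0.2624, 0.2209)
After 3 minutes: (0.2580, 0.2626, 0.2605, 0.2188)
P(in Idle after 3 minutes) = 0.2626

0.2626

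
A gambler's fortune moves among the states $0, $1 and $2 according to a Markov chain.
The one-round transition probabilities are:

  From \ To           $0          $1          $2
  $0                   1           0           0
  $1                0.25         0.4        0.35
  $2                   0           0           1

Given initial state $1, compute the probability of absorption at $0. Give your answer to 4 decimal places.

0.4167

Let h(s) be the probability of absorption at $0 starting from transient state s. Then h($0) = 1 and h($2) = 0. By first-step analysis:
h($1) = 0.25·1 + 0.4·h($1) + 0.35·0
Solving: h($1) = 0.4167.
Starting from $1, the probability is 0.4167.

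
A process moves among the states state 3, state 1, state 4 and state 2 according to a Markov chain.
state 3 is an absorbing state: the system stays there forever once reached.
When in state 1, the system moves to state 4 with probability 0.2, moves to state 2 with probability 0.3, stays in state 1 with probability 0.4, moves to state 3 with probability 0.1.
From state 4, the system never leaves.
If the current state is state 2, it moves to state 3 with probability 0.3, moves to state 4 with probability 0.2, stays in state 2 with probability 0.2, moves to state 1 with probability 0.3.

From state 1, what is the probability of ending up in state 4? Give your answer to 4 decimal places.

Let h(s) be the probability of absorption at state 4 starting from transient state s. Then h(state 4) = 1 and h(state 3) = 0. By first-step analysis:
h(state 1) = 0.1·0 + 0.4·h(state 1) + 0.2·1 + 0.3·h(state 2)
h(state 2) = 0.3·0 + 0.3·h(state 1) + 0.2·1 + 0.2·h(state 2)
Solving: h(state 1) = 0.5641, h(state 2) = 0.4615.
Starting from state 1, the probability is 0.5641.

0.5641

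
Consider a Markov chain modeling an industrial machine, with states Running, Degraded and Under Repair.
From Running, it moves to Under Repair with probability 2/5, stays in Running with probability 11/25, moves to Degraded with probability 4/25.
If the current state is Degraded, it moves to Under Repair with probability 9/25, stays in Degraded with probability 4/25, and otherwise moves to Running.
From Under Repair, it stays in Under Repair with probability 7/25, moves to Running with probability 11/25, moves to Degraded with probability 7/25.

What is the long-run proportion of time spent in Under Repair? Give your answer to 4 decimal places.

Let the stationary distribution be π with π = πP and π_1 + π_2 + π_3 = 1.
π_1 = 0.44·π_1 + 0.48·π_2 + 0.44·π_3
π_2 = 0.16·π_1 + 0.16·π_2 + 0.28·π_3
Solving with the normalization constraint gives π = (0.4481, 0.2020, 0.3499).
So the stationary probability of Under Repair is 0.3499.

0.3499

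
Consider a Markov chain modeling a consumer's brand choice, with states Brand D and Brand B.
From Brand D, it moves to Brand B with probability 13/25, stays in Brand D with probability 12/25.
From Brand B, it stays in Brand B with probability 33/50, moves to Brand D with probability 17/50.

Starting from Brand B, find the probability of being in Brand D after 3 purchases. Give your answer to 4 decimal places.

0.3943

Propagate the distribution vector 3 purchases from Brand B.
After 0 purchases: (0.0000, 1.0000)
After 1 purchase: (0.3400, 0.6600)
After 2 purchases: (0.3876, 0.6124)
After 3 purchases: (0.3943, 0.6057)
P(in Brand D after 3 purchases) = 0.3943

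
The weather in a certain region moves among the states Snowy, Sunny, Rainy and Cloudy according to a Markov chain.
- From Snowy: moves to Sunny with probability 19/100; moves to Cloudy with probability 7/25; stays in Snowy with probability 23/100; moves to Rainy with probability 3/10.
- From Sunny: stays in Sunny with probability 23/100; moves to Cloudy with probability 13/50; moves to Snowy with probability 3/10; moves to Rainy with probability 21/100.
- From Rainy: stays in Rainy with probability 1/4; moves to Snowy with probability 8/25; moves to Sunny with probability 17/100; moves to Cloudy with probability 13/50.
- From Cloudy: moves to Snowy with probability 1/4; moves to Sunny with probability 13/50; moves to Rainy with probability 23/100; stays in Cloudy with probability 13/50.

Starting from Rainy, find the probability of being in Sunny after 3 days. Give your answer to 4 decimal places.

Propagate the distribution vector 3 days from Rainy.
After 0 days: (0.0000, 0.0000, 1.0000, 0.0000)
After 1 day: (0.3200, 0.1700, 0.2500, 0.2600)
After 2 days: (0.2696, 0.2100, 0.2540, 0.2664)
After 3 days: (0.2729, 0.2120, 0.2498, 0.2654)
P(in Sunny after 3 days) = 0.2120

0.2120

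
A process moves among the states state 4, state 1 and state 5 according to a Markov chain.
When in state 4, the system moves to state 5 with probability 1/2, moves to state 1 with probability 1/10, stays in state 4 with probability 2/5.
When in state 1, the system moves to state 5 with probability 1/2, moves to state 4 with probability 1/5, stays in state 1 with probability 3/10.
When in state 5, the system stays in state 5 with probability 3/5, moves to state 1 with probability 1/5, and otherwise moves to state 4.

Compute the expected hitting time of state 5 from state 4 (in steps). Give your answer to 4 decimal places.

2.0000

Let t(s) be the expected number of steps to first reach state 5 from state s, with t(state 5) = 0. Conditioning on the first step:
t(state 4) = 1 + 0.4·t(state 4) + 0.1·t(state 1)
t(state 1) = 1 + 0.2·t(state 4) + 0.3·t(state 1)
Solving: t(state 4) = 2.0000, t(state 1) = 2.0000.
Expected steps from state 4 to state 5: 2.0000.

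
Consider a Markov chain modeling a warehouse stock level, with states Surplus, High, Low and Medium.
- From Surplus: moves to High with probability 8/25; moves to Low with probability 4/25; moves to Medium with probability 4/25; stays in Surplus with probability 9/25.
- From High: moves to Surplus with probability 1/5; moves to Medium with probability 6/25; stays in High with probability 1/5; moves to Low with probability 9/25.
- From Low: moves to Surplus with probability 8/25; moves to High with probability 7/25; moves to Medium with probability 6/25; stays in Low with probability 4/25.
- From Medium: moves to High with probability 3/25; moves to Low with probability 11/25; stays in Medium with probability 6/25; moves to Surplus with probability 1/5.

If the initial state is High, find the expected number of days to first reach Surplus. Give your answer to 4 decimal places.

Let t(s) be the expected number of days to first reach Surplus from state s, with t(Surplus) = 0. Conditioning on the first day:
t(High) = 1 + 0.2·t(High) + 0.36·t(Low) + 0.24·t(Medium)
t(Low) = 1 + 0.28·t(High) + 0.16·t(Low) + 0.24·t(Medium)
t(Medium) = 1 + 0.12·t(High) + 0.44·t(Low) + 0.24·t(Medium)
Solving: t(High) = 4.2031, t(Low) = 3.7828, t(Medium) = 4.1695.
Expected days from High to Surplus: 4.2031.

4.2031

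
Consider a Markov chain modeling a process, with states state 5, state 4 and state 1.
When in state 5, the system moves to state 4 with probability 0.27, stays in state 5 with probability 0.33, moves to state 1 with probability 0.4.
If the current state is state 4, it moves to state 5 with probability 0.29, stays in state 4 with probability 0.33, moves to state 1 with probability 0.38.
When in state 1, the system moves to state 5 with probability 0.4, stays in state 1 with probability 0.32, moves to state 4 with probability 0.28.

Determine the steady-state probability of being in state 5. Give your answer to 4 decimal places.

Let the stationary distribution be π with π = πP and π_1 + π_2 + π_3 = 1.
π_1 = 0.33·π_1 + 0.29·π_2 + 0.4·π_3
π_2 = 0.27·π_1 + 0.33·π_2 + 0.28·π_3
Solving with the normalization constraint gives π = (0.3439, 0.2911, 0.3650).
So the stationary probability of state 5 is 0.3439.

0.3439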